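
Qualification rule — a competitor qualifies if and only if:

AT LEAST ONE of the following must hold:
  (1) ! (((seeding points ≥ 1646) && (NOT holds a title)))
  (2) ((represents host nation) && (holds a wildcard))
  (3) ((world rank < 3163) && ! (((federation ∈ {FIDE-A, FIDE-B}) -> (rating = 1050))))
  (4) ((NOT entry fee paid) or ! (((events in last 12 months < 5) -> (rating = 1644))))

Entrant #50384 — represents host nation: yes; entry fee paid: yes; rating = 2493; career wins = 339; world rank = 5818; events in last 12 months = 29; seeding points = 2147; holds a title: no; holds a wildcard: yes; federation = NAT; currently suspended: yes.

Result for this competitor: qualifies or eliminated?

Atomic conditions:
  seeding points ≥ 1646: 2147 ≥ 1646 is true
  NOT holds a title: no → true
  represents host nation: yes → true
  holds a wildcard: yes → true
  world rank < 3163: 5818 < 3163 is false
  federation ∈ {FIDE-A, FIDE-B}: NAT is not in the set → false
  rating = 1050: 2493 == 1050 is false
  NOT entry fee paid: yes → false
  events in last 12 months < 5: 29 < 5 is false
  rating = 1644: 2493 == 1644 is false
Combine:
[1.1] true AND true = true
[1] NOT true = false
[2] true AND true = true
[3.2.1] false → false (antecedent false ⇒ implication holds) = true
[3.2] NOT true = false
[3] false AND false = false
[4.2.1] false → false (antecedent false ⇒ implication holds) = true
[4.2] NOT true = false
[4] false OR false = false
[root] false OR true OR false OR false = true
Overall: true → qualifies

Qualifies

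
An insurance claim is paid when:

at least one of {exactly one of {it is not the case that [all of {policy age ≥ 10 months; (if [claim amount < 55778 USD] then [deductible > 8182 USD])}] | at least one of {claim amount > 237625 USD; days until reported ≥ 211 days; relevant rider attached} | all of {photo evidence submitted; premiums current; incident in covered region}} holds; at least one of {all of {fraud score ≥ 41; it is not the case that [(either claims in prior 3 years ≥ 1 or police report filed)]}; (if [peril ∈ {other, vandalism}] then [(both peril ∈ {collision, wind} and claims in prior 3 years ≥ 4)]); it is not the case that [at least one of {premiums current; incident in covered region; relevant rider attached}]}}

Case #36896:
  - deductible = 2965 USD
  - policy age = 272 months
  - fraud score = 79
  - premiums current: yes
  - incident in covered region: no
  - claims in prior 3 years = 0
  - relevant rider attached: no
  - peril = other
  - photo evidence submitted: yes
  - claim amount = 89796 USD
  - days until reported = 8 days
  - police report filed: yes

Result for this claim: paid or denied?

Atomic conditions:
  policy age ≥ 10 months: 272 ≥ 10 is true
  claim amount < 55778 USD: 89796 < 55778 is false
  deductible > 8182 USD: 2965 > 8182 is false
  claim amount > 237625 USD: 89796 > 237625 is false
  days until reported ≥ 211 days: 8 ≥ 211 is false
  relevant rider attached: no → false
  photo evidence submitted: yes → true
  premiums current: yes → true
  incident in covered region: no → false
  fraud score ≥ 41: 79 ≥ 41 is true
  claims in prior 3 years ≥ 1: 0 ≥ 1 is false
  police report filed: yes → true
  peril ∈ {other, vandalism}: other is in the set → true
  peril ∈ {collision, wind}: other is not in the set → false
  claims in prior 3 years ≥ 4: 0 ≥ 4 is false
Combine:
[1.1.1.2] false → false (antecedent false ⇒ implication holds) = true
[1.1.1] true AND true = true
[1.1] NOT true = false
[1.2] false OR false OR false = false
[1.3] true AND true AND false = false
[1] exactly-one(false, false, false) = false
[2.1.2.1] false OR true = true
[2.1.2] NOT true = false
[2.1] true AND false = false
[2.2.2] false AND false = false
[2.2] true → false = false
[2.3.1] true OR false OR false = true
[2.3] NOT true = false
[2] false OR false OR false = false
[root] false OR false = false
Overall: false → denied

Denied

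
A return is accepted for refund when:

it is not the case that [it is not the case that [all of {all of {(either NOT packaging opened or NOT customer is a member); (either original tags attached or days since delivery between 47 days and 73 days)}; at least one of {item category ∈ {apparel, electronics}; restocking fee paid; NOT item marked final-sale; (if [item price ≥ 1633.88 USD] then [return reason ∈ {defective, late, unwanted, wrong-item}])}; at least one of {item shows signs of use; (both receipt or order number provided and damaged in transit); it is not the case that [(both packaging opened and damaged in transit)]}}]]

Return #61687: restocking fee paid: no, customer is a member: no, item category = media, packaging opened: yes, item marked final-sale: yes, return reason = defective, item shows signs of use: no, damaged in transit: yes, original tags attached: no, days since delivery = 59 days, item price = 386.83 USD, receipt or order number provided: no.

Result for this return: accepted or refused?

Atomic conditions:
  NOT packaging opened: yes → false
  NOT customer is a member: no → true
  original tags attached: no → false
  days since delivery between 47 days and 73 days: 59 in [47, 73] is true
  item category ∈ {apparel, electronics}: media is not in the set → false
  restocking fee paid: no → false
  NOT item marked final-sale: yes → false
  item price ≥ 1633.88 USD: 386.83 ≥ 1633.88 is false
  return reason ∈ {defective, late, unwanted, wrong-item}: defective is in the set → true
  item shows signs of use: no → false
  receipt or order number provided: no → false
  damaged in transit: yes → true
  packaging opened: yes → true
Combine:
[1.1.1.1] false OR true = true
[1.1.1.2] false OR true = true
[1.1.1] true AND true = true
[1.1.2.4] false → true (antecedent false ⇒ implication holds) = true
[1.1.2] false OR false OR false OR true = true
[1.1.3.2] false AND true = false
[1.1.3.3.1] true AND true = true
[1.1.3.3] NOT true = false
[1.1.3] false OR false OR false = false
[1.1] true AND true AND false = false
[1] NOT false = true
[root] NOT true = false
Overall: false → refused

Refused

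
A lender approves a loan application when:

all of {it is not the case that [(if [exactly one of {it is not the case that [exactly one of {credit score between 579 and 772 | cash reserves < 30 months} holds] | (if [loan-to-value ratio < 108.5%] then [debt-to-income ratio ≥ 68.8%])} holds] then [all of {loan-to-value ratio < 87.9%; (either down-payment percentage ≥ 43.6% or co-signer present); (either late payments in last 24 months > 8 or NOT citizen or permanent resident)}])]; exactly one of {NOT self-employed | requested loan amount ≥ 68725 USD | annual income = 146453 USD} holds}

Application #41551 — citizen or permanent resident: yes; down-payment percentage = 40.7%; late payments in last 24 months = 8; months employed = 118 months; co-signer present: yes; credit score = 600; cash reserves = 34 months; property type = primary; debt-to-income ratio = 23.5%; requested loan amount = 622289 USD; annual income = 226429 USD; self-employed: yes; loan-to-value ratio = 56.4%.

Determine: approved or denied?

Atomic conditions:
  credit score between 579 and 772: 600 in [579, 772] is true
  cash reserves < 30 months: 34 < 30 is false
  loan-to-value ratio < 108.5%: 56.4 < 108.5 is true
  debt-to-income ratio ≥ 68.8%: 23.5 ≥ 68.8 is false
  loan-to-value ratio < 87.9%: 56.4 < 87.9 is true
  down-payment percentage ≥ 43.6%: 40.7 ≥ 43.6 is false
  co-signer present: yes → true
  late payments in last 24 months > 8: 8 > 8 is false
  NOT citizen or permanent resident: yes → false
  NOT self-employed: yes → false
  requested loan amount ≥ 68725 USD: 622289 ≥ 68725 is true
  annual income = 146453 USD: 226429 == 146453 is false
Combine:
[1.1.1.1.1] exactly-one(true, false) = true
[1.1.1.1] NOT true = false
[1.1.1.2] true → false = false
[1.1.1] exactly-one(false, false) = false
[1.1.2.2] false OR true = true
[1.1.2.3] false OR false = false
[1.1.2] true AND true AND false = false
[1.1] false → false (antecedent false ⇒ implication holds) = true
[1] NOT true = false
[2] exactly-one(false, true, false) = true
[root] false AND true = false
Overall: false → denied

Denied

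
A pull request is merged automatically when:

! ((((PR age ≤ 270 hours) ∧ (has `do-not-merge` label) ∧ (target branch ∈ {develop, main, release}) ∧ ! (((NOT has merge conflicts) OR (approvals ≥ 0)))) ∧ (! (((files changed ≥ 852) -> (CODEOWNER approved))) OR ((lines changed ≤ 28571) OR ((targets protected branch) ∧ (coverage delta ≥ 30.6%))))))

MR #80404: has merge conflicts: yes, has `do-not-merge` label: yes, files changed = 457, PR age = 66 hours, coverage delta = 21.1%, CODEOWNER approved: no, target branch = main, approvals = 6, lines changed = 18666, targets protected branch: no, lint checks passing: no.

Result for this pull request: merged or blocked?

Atomic conditions:
  PR age ≤ 270 hours: 66 ≤ 270 is true
  has `do-not-merge` label: yes → true
  target branch ∈ {develop, main, release}: main is in the set → true
  NOT has merge conflicts: yes → false
  approvals ≥ 0: 6 ≥ 0 is true
  files changed ≥ 852: 457 ≥ 852 is false
  CODEOWNER approved: no → false
  lines changed ≤ 28571: 18666 ≤ 28571 is true
  targets protected branch: no → false
  coverage delta ≥ 30.6%: 21.1 ≥ 30.6 is false
Combine:
[1.1.4.1] false OR true = true
[1.1.4] NOT true = false
[1.1] true AND true AND true AND false = false
[1.2.1.1] false → false (antecedent false ⇒ implication holds) = true
[1.2.1] NOT true = false
[1.2.2.2] false AND false = false
[1.2.2] true OR false = true
[1.2] false OR true = true
[1] false AND true = false
[root] NOT false = true
Overall: true → merged

Merged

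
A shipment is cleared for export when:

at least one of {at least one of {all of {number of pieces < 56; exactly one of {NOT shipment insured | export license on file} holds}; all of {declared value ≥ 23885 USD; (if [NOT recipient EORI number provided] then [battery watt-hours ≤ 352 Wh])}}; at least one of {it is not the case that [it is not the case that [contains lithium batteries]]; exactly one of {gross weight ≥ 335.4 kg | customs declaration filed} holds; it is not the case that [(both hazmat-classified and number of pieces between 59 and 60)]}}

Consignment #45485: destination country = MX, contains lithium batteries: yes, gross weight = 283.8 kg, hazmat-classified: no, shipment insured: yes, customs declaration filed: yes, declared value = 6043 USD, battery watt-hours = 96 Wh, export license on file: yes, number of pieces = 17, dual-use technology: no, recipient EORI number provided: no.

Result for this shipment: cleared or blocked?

Cleared

Atomic conditions:
  number of pieces < 56: 17 < 56 is true
  NOT shipment insured: yes → false
  export license on file: yes → true
  declared value ≥ 23885 USD: 6043 ≥ 23885 is false
  NOT recipient EORI number provided: no → true
  battery watt-hours ≤ 352 Wh: 96 ≤ 352 is true
  contains lithium batteries: yes → true
  gross weight ≥ 335.4 kg: 283.8 ≥ 335.4 is false
  customs declaration filed: yes → true
  hazmat-classified: no → false
  number of pieces between 59 and 60: 17 in [59, 60] is false
Combine:
[1.1.2] exactly-one(false, true) = true
[1.1] true AND true = true
[1.2.2] true → true = true
[1.2] false AND true = false
[1] true OR false = true
[2.1.1] NOT true = false
[2.1] NOT false = true
[2.2] exactly-one(false, true) = true
[2.3.1] false AND false = false
[2.3] NOT false = true
[2] true OR true OR true = true
[root] true OR true = true
Overall: true → cleared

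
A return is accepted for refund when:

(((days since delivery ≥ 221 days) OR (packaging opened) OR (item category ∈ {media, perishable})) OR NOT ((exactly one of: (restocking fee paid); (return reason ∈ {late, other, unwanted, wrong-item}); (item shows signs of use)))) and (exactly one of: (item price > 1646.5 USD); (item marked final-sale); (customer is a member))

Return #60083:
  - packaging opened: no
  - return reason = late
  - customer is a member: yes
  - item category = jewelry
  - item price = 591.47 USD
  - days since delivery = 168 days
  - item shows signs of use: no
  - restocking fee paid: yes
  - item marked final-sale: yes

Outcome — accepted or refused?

Refused

Atomic conditions:
  days since delivery ≥ 221 days: 168 ≥ 221 is false
  packaging opened: no → false
  item category ∈ {media, perishable}: jewelry is not in the set → false
  restocking fee paid: yes → true
  return reason ∈ {late, other, unwanted, wrong-item}: late is in the set → true
  item shows signs of use: no → false
  item price > 1646.5 USD: 591.47 > 1646.5 is false
  item marked final-sale: yes → true
  customer is a member: yes → true
Combine:
[1.1] false OR false OR false = false
[1.2.1] exactly-one(true, true, false) = false
[1.2] NOT false = true
[1] false OR true = true
[2] exactly-one(false, true, true) = false
[root] true AND false = false
Overall: false → refused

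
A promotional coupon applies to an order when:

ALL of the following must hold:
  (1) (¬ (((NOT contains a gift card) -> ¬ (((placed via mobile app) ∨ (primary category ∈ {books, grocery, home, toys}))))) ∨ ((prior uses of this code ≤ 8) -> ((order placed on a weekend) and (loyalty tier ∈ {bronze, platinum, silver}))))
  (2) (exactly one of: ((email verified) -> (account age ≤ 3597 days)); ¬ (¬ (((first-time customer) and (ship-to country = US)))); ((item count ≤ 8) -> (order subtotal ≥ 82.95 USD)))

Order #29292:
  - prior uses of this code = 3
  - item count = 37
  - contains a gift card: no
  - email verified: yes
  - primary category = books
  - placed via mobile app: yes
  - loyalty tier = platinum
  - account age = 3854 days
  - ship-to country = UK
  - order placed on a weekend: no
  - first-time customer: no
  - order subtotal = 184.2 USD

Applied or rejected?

Applied

Atomic conditions:
  NOT contains a gift card: no → true
  placed via mobile app: yes → true
  primary category ∈ {books, grocery, home, toys}: books is in the set → true
  prior uses of this code ≤ 8: 3 ≤ 8 is true
  order placed on a weekend: no → false
  loyalty tier ∈ {bronze, platinum, silver}: platinum is in the set → true
  email verified: yes → true
  account age ≤ 3597 days: 3854 ≤ 3597 is false
  first-time customer: no → false
  ship-to country = US: UK == US is false
  item count ≤ 8: 37 ≤ 8 is false
  order subtotal ≥ 82.95 USD: 184.2 ≥ 82.95 is true
Combine:
[1.1.1.2.1] true OR true = true
[1.1.1.2] NOT true = false
[1.1.1] true → false = false
[1.1] NOT false = true
[1.2.2] false AND true = false
[1.2] true → false = false
[1] true OR false = true
[2.1] true → false = false
[2.2.1.1] false AND false = false
[2.2.1] NOT false = true
[2.2] NOT true = false
[2.3] false → true (antecedent false ⇒ implication holds) = true
[2] exactly-one(false, false, true) = true
[root] true AND true = true
Overall: true → applied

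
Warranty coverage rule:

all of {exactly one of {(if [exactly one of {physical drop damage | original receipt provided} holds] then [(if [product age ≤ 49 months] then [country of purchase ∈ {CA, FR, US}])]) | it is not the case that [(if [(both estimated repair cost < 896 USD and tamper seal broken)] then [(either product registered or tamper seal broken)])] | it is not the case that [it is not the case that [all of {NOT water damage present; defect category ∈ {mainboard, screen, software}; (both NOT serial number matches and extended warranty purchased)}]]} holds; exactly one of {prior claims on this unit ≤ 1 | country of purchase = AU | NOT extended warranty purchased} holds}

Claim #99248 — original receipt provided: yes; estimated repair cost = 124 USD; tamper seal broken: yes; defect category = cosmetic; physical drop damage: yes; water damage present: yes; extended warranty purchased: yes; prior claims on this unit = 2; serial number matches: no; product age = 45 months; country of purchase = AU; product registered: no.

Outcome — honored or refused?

Honored

Atomic conditions:
  physical drop damage: yes → true
  original receipt provided: yes → true
  product age ≤ 49 months: 45 ≤ 49 is true
  country of purchase ∈ {CA, FR, US}: AU is not in the set → false
  estimated repair cost < 896 USD: 124 < 896 is true
  tamper seal broken: yes → true
  product registered: no → false
  NOT water damage present: yes → false
  defect category ∈ {mainboard, screen, software}: cosmetic is not in the set → false
  NOT serial number matches: no → true
  extended warranty purchased: yes → true
  prior claims on this unit ≤ 1: 2 ≤ 1 is false
  country of purchase = AU: AU == AU is true
  NOT extended warranty purchased: yes → false
Combine:
[1.1.1] exactly-one(true, true) = false
[1.1.2] true → false = false
[1.1] false → false (antecedent false ⇒ implication holds) = true
[1.2.1.1] true AND true = true
[1.2.1.2] false OR true = true
[1.2.1] true → true = true
[1.2] NOT true = false
[1.3.1.1.3] true AND true = true
[1.3.1.1] false AND false AND true = false
[1.3.1] NOT false = true
[1.3] NOT true = false
[1] exactly-one(true, false, false) = true
[2] exactly-one(false, true, false) = true
[root] true AND true = true
Overall: true → honored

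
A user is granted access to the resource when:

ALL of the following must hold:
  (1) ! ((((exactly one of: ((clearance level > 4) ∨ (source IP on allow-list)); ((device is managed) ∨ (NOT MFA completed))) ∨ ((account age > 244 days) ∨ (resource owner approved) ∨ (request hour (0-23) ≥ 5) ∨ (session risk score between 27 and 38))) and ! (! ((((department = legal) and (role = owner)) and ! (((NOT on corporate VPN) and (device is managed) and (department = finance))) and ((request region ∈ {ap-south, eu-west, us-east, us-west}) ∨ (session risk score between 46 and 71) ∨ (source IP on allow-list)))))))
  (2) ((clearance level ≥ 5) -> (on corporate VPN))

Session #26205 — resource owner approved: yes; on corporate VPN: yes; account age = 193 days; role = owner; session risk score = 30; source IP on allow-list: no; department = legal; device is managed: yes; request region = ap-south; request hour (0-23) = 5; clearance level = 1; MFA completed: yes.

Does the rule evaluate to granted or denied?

Atomic conditions:
  clearance level > 4: 1 > 4 is false
  source IP on allow-list: no → false
  device is managed: yes → true
  NOT MFA completed: yes → false
  account age > 244 days: 193 > 244 is false
  resource owner approved: yes → true
  request hour (0-23) ≥ 5: 5 ≥ 5 is true
  session risk score between 27 and 38: 30 in [27, 38] is true
  department = legal: legal == legal is true
  role = owner: owner == owner is true
  NOT on corporate VPN: yes → false
  department = finance: legal == finance is false
  request region ∈ {ap-south, eu-west, us-east, us-west}: ap-south is in the set → true
  session risk score between 46 and 71: 30 in [46, 71] is false
  clearance level ≥ 5: 1 ≥ 5 is false
  on corporate VPN: yes → true
Combine:
[1.1.1.1.1] false OR false = false
[1.1.1.1.2] true OR false = true
[1.1.1.1] exactly-one(false, true) = true
[1.1.1.2] false OR true OR true OR true = true
[1.1.1] true OR true = true
[1.1.2.1.1.1] true AND true = true
[1.1.2.1.1.2.1] false AND true AND false = false
[1.1.2.1.1.2] NOT false = true
[1.1.2.1.1.3] true OR false OR false = true
[1.1.2.1.1] true AND true AND true = true
[1.1.2.1] NOT true = false
[1.1.2] NOT false = true
[1.1] true AND true = true
[1] NOT true = false
[2] false → true (antecedent false ⇒ implication holds) = true
[root] false AND true = false
Overall: false → denied

Denied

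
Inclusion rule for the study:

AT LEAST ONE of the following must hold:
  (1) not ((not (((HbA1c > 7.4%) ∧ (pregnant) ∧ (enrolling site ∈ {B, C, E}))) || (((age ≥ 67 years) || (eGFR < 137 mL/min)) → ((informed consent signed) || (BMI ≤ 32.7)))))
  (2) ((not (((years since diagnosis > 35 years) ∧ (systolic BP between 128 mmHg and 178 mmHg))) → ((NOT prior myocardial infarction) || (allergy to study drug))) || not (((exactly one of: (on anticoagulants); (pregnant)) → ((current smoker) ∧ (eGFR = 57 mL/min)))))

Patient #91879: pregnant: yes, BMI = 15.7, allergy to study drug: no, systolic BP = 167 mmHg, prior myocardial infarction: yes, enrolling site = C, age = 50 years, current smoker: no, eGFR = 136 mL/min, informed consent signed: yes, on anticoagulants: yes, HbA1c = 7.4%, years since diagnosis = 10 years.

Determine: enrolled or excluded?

Atomic conditions:
  HbA1c > 7.4%: 7.4 > 7.4 is false
  pregnant: yes → true
  enrolling site ∈ {B, C, E}: C is in the set → true
  age ≥ 67 years: 50 ≥ 67 is false
  eGFR < 137 mL/min: 136 < 137 is true
  informed consent signed: yes → true
  BMI ≤ 32.7: 15.7 ≤ 32.7 is true
  years since diagnosis > 35 years: 10 > 35 is false
  systolic BP between 128 mmHg and 178 mmHg: 167 in [128, 178] is true
  NOT prior myocardial infarction: yes → false
  allergy to study drug: no → false
  on anticoagulants: yes → true
  current smoker: no → false
  eGFR = 57 mL/min: 136 == 57 is false
Combine:
[1.1.1.1] false AND true AND true = false
[1.1.1] NOT false = true
[1.1.2.1] false OR true = true
[1.1.2.2] true OR true = true
[1.1.2] true → true = true
[1.1] true OR true = true
[1] NOT true = false
[2.1.1.1] false AND true = false
[2.1.1] NOT false = true
[2.1.2] false OR false = false
[2.1] true → false = false
[2.2.1.1] exactly-one(true, true) = false
[2.2.1.2] false AND false = false
[2.2.1] false → false (antecedent false ⇒ implication holds) = true
[2.2] NOT true = false
[2] false OR false = false
[root] false OR false = false
Overall: false → excluded

Excluded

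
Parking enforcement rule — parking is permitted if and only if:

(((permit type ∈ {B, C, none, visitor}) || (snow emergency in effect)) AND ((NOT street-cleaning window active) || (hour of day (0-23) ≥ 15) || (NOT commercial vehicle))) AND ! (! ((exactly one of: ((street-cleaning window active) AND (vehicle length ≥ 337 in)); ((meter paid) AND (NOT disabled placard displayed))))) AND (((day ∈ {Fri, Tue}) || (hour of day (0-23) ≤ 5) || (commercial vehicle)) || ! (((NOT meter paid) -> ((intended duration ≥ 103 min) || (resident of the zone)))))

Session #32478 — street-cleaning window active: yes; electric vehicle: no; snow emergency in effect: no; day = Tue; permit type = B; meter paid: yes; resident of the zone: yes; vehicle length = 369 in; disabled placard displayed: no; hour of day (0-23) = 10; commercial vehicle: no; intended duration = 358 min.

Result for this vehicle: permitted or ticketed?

Ticketed

Atomic conditions:
  permit type ∈ {B, C, none, visitor}: B is in the set → true
  snow emergency in effect: no → false
  NOT street-cleaning window active: yes → false
  hour of day (0-23) ≥ 15: 10 ≥ 15 is false
  NOT commercial vehicle: no → true
  street-cleaning window active: yes → true
  vehicle length ≥ 337 in: 369 ≥ 337 is true
  meter paid: yes → true
  NOT disabled placard displayed: no → true
  day ∈ {Fri, Tue}: Tue is in the set → true
  hour of day (0-23) ≤ 5: 10 ≤ 5 is false
  commercial vehicle: no → false
  NOT meter paid: yes → false
  intended duration ≥ 103 min: 358 ≥ 103 is true
  resident of the zone: yes → true
Combine:
[1.1] true OR false = true
[1.2] false OR false OR true = true
[1] true AND true = true
[2.1.1.1] true AND true = true
[2.1.1.2] true AND true = true
[2.1.1] exactly-one(true, true) = false
[2.1] NOT false = true
[2] NOT true = false
[3.1] true OR false OR false = true
[3.2.1.2] true OR true = true
[3.2.1] false → true (antecedent false ⇒ implication holds) = true
[3.2] NOT true = false
[3] true OR false = true
[root] true AND false AND true = false
Overall: false → ticketed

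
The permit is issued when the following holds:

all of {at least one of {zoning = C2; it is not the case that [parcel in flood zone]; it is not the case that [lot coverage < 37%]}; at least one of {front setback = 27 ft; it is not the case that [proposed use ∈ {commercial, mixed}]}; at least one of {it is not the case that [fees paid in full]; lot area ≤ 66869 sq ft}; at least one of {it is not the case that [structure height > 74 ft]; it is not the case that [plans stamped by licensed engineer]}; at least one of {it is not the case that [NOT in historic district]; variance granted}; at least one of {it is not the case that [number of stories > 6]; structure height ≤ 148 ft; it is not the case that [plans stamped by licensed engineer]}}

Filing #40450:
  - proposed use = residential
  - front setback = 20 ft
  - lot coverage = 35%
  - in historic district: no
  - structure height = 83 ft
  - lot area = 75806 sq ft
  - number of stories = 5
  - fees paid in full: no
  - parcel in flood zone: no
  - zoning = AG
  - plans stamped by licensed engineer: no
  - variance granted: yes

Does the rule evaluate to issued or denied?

Atomic conditions:
  zoning = C2: AG == C2 is false
  parcel in flood zone: no → false
  lot coverage < 37%: 35 < 37 is true
  front setback = 27 ft: 20 == 27 is false
  proposed use ∈ {commercial, mixed}: residential is not in the set → false
  fees paid in full: no → false
  lot area ≤ 66869 sq ft: 75806 ≤ 66869 is false
  structure height > 74 ft: 83 > 74 is true
  plans stamped by licensed engineer: no → false
  NOT in historic district: no → true
  variance granted: yes → true
  number of stories > 6: 5 > 6 is false
  structure height ≤ 148 ft: 83 ≤ 148 is true
Combine:
[1.2] NOT false = true
[1.3] NOT true = false
[1] false OR true OR false = true
[2.2] NOT false = true
[2] false OR true = true
[3.1] NOT false = true
[3] true OR false = true
[4.1] NOT true = false
[4.2] NOT false = true
[4] false OR true = true
[5.1] NOT true = false
[5] false OR true = true
[6.1] NOT false = true
[6.3] NOT false = true
[6] true OR true OR true = true
[root] true AND true AND true AND true AND true AND true = true
Overall: true → issued

Issued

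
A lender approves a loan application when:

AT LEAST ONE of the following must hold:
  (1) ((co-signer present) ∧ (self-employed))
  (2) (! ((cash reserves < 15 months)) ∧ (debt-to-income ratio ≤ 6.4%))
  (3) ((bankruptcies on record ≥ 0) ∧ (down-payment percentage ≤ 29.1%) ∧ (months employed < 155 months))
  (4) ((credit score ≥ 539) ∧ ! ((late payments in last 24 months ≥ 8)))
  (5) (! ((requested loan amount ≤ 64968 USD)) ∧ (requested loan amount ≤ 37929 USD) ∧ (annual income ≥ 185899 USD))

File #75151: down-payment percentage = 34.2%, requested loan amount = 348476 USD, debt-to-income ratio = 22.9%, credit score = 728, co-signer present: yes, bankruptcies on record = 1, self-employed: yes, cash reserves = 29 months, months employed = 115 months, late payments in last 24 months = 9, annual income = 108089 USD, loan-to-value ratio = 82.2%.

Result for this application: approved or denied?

Atomic conditions:
  co-signer present: yes → true
  self-employed: yes → true
  cash reserves < 15 months: 29 < 15 is false
  debt-to-income ratio ≤ 6.4%: 22.9 ≤ 6.4 is false
  bankruptcies on record ≥ 0: 1 ≥ 0 is true
  down-payment percentage ≤ 29.1%: 34.2 ≤ 29.1 is false
  months employed < 155 months: 115 < 155 is true
  credit score ≥ 539: 728 ≥ 539 is true
  late payments in last 24 months ≥ 8: 9 ≥ 8 is true
  requested loan amount ≤ 64968 USD: 348476 ≤ 64968 is false
  requested loan amount ≤ 37929 USD: 348476 ≤ 37929 is false
  annual income ≥ 185899 USD: 108089 ≥ 185899 is false
Combine:
[1] true AND true = true
[2.1] NOT false = true
[2] true AND false = false
[3] true AND false AND true = false
[4.2] NOT true = false
[4] true AND false = false
[5.1] NOT false = true
[5] true AND false AND false = false
[root] true OR false OR false OR false OR false = true
Overall: true → approved

Approved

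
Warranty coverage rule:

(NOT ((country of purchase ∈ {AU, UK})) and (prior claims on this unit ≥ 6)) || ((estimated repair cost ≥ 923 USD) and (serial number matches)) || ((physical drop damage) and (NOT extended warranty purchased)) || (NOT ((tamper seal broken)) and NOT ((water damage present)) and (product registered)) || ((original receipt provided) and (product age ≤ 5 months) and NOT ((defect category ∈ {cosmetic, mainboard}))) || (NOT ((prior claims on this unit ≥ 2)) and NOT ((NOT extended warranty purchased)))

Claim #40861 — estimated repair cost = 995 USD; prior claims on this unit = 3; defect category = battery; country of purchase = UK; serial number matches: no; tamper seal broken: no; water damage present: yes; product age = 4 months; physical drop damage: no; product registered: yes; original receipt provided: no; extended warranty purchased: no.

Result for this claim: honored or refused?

Atomic conditions:
  country of purchase ∈ {AU, UK}: UK is in the set → true
  prior claims on this unit ≥ 6: 3 ≥ 6 is false
  estimated repair cost ≥ 923 USD: 995 ≥ 923 is true
  serial number matches: no → false
  physical drop damage: no → false
  NOT extended warranty purchased: no → true
  tamper seal broken: no → false
  water damage present: yes → true
  product registered: yes → true
  original receipt provided: no → false
  product age ≤ 5 months: 4 ≤ 5 is true
  defect category ∈ {cosmetic, mainboard}: battery is not in the set → false
  prior claims on this unit ≥ 2: 3 ≥ 2 is true
Combine:
[1.1] NOT true = false
[1] false AND false = false
[2] true AND false = false
[3] false AND true = false
[4.1] NOT false = true
[4.2] NOT true = false
[4] true AND false AND true = false
[5.3] NOT false = true
[5] false AND true AND true = false
[6.1] NOT true = false
[6.2] NOT true = false
[6] false AND false = false
[root] false OR false OR false OR false OR false OR false = false
Overall: false → refused

Refused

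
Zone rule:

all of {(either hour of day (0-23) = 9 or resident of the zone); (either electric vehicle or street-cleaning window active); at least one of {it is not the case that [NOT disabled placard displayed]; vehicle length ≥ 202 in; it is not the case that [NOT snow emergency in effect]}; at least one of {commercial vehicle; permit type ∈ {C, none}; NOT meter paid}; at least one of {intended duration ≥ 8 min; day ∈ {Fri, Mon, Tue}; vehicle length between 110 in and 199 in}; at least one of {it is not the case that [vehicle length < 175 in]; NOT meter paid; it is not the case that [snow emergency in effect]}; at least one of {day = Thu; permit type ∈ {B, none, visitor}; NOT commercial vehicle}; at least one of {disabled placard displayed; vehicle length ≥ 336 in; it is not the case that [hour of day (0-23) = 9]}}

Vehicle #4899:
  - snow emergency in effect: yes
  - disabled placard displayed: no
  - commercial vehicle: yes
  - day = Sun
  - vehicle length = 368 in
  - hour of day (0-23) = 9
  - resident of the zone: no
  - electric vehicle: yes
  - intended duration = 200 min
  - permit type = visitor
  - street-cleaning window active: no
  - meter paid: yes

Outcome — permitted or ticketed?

Permitted

Atomic conditions:
  hour of day (0-23) = 9: 9 == 9 is true
  resident of the zone: no → false
  electric vehicle: yes → true
  street-cleaning window active: no → false
  NOT disabled placard displayed: no → true
  vehicle length ≥ 202 in: 368 ≥ 202 is true
  NOT snow emergency in effect: yes → false
  commercial vehicle: yes → true
  permit type ∈ {C, none}: visitor is not in the set → false
  NOT meter paid: yes → false
  intended duration ≥ 8 min: 200 ≥ 8 is true
  day ∈ {Fri, Mon, Tue}: Sun is not in the set → false
  vehicle length between 110 in and 199 in: 368 in [110, 199] is false
  vehicle length < 175 in: 368 < 175 is false
  snow emergency in effect: yes → true
  day = Thu: Sun == Thu is false
  permit type ∈ {B, none, visitor}: visitor is in the set → true
  NOT commercial vehicle: yes → false
  disabled placard displayed: no → false
  vehicle length ≥ 336 in: 368 ≥ 336 is true
Combine:
[1] true OR false = true
[2] true OR false = true
[3.1] NOT true = false
[3.3] NOT false = true
[3] false OR true OR true = true
[4] true OR false OR false = true
[5] true OR false OR false = true
[6.1] NOT false = true
[6.3] NOT true = false
[6] true OR false OR false = true
[7] false OR true OR false = true
[8.3] NOT true = false
[8] false OR true OR false = true
[root] true AND true AND true AND true AND true AND true AND true AND true = true
Overall: true → permitted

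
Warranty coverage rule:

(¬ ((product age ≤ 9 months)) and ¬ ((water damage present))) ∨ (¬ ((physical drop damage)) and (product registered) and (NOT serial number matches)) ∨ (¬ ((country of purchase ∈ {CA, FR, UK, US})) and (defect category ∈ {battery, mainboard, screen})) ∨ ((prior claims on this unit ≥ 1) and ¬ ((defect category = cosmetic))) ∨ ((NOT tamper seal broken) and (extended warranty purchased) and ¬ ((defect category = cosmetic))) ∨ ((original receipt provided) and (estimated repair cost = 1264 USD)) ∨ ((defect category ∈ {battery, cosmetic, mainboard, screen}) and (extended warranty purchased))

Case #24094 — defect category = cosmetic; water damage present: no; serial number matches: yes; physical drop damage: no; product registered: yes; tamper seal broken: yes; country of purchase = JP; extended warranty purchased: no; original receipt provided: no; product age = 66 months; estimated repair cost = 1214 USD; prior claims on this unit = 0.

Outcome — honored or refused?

Atomic conditions:
  product age ≤ 9 months: 66 ≤ 9 is false
  water damage present: no → false
  physical drop damage: no → false
  product registered: yes → true
  NOT serial number matches: yes → false
  country of purchase ∈ {CA, FR, UK, US}: JP is not in the set → false
  defect category ∈ {battery, mainboard, screen}: cosmetic is not in the set → false
  prior claims on this unit ≥ 1: 0 ≥ 1 is false
  defect category = cosmetic: cosmetic == cosmetic is true
  NOT tamper seal broken: yes → false
  extended warranty purchased: no → false
  original receipt provided: no → false
  estimated repair cost = 1264 USD: 1214 == 1264 is false
  defect category ∈ {battery, cosmetic, mainboard, screen}: cosmetic is in the set → true
Combine:
[1.1] NOT false = true
[1.2] NOT false = true
[1] true AND true = true
[2.1] NOT false = true
[2] true AND true AND false = false
[3.1] NOT false = true
[3] true AND false = false
[4.2] NOT true = false
[4] false AND false = false
[5.3] NOT true = false
[5] false AND false AND false = false
[6] false AND false = false
[7] true AND false = false
[root] true OR false OR false OR false OR false OR false OR false = true
Overall: true → honored

Honored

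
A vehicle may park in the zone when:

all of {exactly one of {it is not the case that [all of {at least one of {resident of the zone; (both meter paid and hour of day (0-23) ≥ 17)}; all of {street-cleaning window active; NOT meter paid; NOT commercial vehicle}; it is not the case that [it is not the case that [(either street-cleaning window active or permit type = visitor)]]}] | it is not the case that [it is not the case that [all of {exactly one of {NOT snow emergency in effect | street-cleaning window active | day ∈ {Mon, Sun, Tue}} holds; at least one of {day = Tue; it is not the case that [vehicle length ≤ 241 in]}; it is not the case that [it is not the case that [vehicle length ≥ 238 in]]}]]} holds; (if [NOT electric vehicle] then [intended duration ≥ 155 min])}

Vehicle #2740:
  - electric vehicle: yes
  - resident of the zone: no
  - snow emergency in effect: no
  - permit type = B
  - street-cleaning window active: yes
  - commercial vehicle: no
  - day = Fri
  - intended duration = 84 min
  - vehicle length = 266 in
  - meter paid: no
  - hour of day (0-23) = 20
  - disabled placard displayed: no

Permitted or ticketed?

Atomic conditions:
  resident of the zone: no → false
  meter paid: no → false
  hour of day (0-23) ≥ 17: 20 ≥ 17 is true
  street-cleaning window active: yes → true
  NOT meter paid: no → true
  NOT commercial vehicle: no → true
  permit type = visitor: B == visitor is false
  NOT snow emergency in effect: no → true
  day ∈ {Mon, Sun, Tue}: Fri is not in the set → false
  day = Tue: Fri == Tue is false
  vehicle length ≤ 241 in: 266 ≤ 241 is false
  vehicle length ≥ 238 in: 266 ≥ 238 is true
  NOT electric vehicle: yes → false
  intended duration ≥ 155 min: 84 ≥ 155 is false
Combine:
[1.1.1.1.2] false AND true = false
[1.1.1.1] false OR false = false
[1.1.1.2] true AND true AND true = true
[1.1.1.3.1.1] true OR false = true
[1.1.1.3.1] NOT true = false
[1.1.1.3] NOT false = true
[1.1.1] false AND true AND true = false
[1.1] NOT false = true
[1.2.1.1.1] exactly-one(true, true, false) = false
[1.2.1.1.2.2] NOT false = true
[1.2.1.1.2] false OR true = true
[1.2.1.1.3.1] NOT true = false
[1.2.1.1.3] NOT false = true
[1.2.1.1] false AND true AND true = false
[1.2.1] NOT false = true
[1.2] NOT true = false
[1] exactly-one(true, false) = true
[2] false → false (antecedent false ⇒ implication holds) = true
[root] true AND true = true
Overall: true → permitted

Permitted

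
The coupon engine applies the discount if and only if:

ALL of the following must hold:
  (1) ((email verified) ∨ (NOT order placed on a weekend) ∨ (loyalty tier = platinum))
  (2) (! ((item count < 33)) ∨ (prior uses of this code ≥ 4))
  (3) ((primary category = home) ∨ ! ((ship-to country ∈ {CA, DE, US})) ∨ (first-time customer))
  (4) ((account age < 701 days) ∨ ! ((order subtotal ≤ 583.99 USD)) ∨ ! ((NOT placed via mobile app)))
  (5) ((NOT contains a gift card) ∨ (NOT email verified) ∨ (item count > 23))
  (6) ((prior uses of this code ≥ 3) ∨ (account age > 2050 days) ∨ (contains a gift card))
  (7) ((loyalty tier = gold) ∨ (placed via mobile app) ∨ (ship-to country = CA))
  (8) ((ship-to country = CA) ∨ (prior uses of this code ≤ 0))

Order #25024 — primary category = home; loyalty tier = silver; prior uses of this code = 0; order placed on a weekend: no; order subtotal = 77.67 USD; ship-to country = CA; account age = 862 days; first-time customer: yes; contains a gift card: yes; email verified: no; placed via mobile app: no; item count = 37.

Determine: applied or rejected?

Rejected

Atomic conditions:
  email verified: no → false
  NOT order placed on a weekend: no → true
  loyalty tier = platinum: silver == platinum is false
  item count < 33: 37 < 33 is false
  prior uses of this code ≥ 4: 0 ≥ 4 is false
  primary category = home: home == home is true
  ship-to country ∈ {CA, DE, US}: CA is in the set → true
  first-time customer: yes → true
  account age < 701 days: 862 < 701 is false
  order subtotal ≤ 583.99 USD: 77.67 ≤ 583.99 is true
  NOT placed via mobile app: no → true
  NOT contains a gift card: yes → false
  NOT email verified: no → true
  item count > 23: 37 > 23 is true
  prior uses of this code ≥ 3: 0 ≥ 3 is false
  account age > 2050 days: 862 > 2050 is false
  contains a gift card: yes → true
  loyalty tier = gold: silver == gold is false
  placed via mobile app: no → false
  ship-to country = CA: CA == CA is true
  prior uses of this code ≤ 0: 0 ≤ 0 is true
Combine:
[1] false OR true OR false = true
[2.1] NOT false = true
[2] true OR false = true
[3.2] NOT true = false
[3] true OR false OR true = true
[4.2] NOT true = false
[4.3] NOT true = false
[4] false OR false OR false = false
[5] false OR true OR true = true
[6] false OR false OR true = true
[7] false OR false OR true = true
[8] true OR true = true
[root] true AND true AND true AND false AND true AND true AND true AND true = false
Overall: false → rejected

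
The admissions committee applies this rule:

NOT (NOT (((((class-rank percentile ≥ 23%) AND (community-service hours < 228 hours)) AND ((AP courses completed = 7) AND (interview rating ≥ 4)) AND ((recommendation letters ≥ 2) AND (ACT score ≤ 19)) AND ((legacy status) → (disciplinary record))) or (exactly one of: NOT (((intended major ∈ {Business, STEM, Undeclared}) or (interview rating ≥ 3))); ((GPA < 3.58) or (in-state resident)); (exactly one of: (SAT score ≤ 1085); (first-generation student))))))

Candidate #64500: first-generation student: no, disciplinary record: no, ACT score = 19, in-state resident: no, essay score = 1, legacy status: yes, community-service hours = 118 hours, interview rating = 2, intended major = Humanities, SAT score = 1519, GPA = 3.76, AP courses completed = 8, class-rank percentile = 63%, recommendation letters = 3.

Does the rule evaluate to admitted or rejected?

Admitted

Atomic conditions:
  class-rank percentile ≥ 23%: 63 ≥ 23 is true
  community-service hours < 228 hours: 118 < 228 is true
  AP courses completed = 7: 8 == 7 is false
  interview rating ≥ 4: 2 ≥ 4 is false
  recommendation letters ≥ 2: 3 ≥ 2 is true
  ACT score ≤ 19: 19 ≤ 19 is true
  legacy status: yes → true
  disciplinary record: no → false
  intended major ∈ {Business, STEM, Undeclared}: Humanities is not in the set → false
  interview rating ≥ 3: 2 ≥ 3 is false
  GPA < 3.58: 3.76 < 3.58 is false
  in-state resident: no → false
  SAT score ≤ 1085: 1519 ≤ 1085 is false
  first-generation student: no → false
Combine:
[1.1.1.1] true AND true = true
[1.1.1.2] false AND false = false
[1.1.1.3] true AND true = true
[1.1.1.4] true → false = false
[1.1.1] true AND false AND true AND false = false
[1.1.2.1.1] false OR false = false
[1.1.2.1] NOT false = true
[1.1.2.2] false OR false = false
[1.1.2.3] exactly-one(false, false) = false
[1.1.2] exactly-one(true, false, false) = true
[1.1] false OR true = true
[1] NOT true = false
[root] NOT false = true
Overall: true → admitted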